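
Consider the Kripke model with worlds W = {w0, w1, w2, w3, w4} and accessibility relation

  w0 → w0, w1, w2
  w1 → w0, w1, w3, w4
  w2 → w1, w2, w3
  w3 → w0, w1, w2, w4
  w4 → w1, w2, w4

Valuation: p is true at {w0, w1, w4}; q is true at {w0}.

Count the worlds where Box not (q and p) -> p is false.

1

w0: Box not (q and p) is F, p is T. ✓
w1: Box not (q and p) is F, p is T. ✓
w2: Box not (q and p) is T, p is F. ✗
w3: Box not (q and p) is F, p is F. ✓
w4: Box not (q and p) is T, p is T. ✓
Satisfying worlds: {w0, w1, w3, w4}.
So Box not (q and p) -> p fails at the other 1 world.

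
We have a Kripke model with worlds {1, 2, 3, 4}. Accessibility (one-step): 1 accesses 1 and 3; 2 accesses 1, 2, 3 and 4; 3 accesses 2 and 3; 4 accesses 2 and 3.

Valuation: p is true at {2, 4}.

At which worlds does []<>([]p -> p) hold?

{1, 2, 3, 4}

1: successors {1, 3}; <>([]p -> p) there: 1:T, 3:T. ✓
2: successors {1, 2, 3, 4}; <>([]p -> p) there: 1:T, 2:T, 3:T, 4:T. ✓
3: successors {2, 3}; <>([]p -> p) there: 2:T, 3:T. ✓
4: successors {2, 3}; <>([]p -> p) there: 2:T, 3:T. ✓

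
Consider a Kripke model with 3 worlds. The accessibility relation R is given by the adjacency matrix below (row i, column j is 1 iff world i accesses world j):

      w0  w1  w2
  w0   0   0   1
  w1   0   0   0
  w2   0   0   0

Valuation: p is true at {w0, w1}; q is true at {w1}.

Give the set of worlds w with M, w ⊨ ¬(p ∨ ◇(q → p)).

{w2}

w0: p ∨ ◇(q → p) is T. ✗
w1: p ∨ ◇(q → p) is T. ✗
w2: p ∨ ◇(q → p) is F. ✓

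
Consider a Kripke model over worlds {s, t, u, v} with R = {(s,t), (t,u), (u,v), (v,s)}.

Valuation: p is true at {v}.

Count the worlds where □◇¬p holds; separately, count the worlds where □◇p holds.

3 and 1

For □◇¬p:
s: successors {t}; ◇¬p there: t:T. ✓
t: successors {u}; ◇¬p there: u:F. ✗
u: successors {v}; ◇¬p there: v:T. ✓
v: successors {s}; ◇¬p there: s:T. ✓
— 3 worlds.
For □◇p:
s: successors {t}; ◇p there: t:F. ✗
t: successors {u}; ◇p there: u:T. ✓
u: successors {v}; ◇p there: v:F. ✗
v: successors {s}; ◇p there: s:F. ✗
— 1 world.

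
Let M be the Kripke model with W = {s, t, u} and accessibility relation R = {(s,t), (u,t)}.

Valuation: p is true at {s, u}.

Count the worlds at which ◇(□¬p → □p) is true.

s: successors {t}; □¬p → □p there: t:T. ✓
t: no successors, so ◇(□¬p → □p) fails. ✗
u: successors {t}; □¬p → □p there: t:T. ✓
Satisfying worlds: {s, u}.

2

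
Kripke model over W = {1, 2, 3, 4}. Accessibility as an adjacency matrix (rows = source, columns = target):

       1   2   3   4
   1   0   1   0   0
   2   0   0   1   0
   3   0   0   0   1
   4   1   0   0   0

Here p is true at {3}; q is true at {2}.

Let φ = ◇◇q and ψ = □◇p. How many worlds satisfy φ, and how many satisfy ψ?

1 and 1

For ◇◇q:
1: successors {2}; ◇q there: 2:F. ✗
2: successors {3}; ◇q there: 3:F. ✗
3: successors {4}; ◇q there: 4:F. ✗
4: successors {1}; ◇q there: 1:T. ✓
— 1 world.
For □◇p:
1: successors {2}; ◇p there: 2:T. ✓
2: successors {3}; ◇p there: 3:F. ✗
3: successors {4}; ◇p there: 4:F. ✗
4: successors {1}; ◇p there: 1:F. ✗
— 1 world.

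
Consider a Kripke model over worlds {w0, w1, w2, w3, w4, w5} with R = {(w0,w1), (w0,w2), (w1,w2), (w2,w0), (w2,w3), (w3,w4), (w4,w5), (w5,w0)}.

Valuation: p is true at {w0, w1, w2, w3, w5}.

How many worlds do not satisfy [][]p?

1

w0: successors {w1, w2}; []p there: w1:T, w2:T. ✓
w1: successors {w2}; []p there: w2:T. ✓
w2: successors {w0, w3}; []p there: w0:T, w3:F. ✗
w3: successors {w4}; []p there: w4:T. ✓
w4: successors {w5}; []p there: w5:T. ✓
w5: successors {w0}; []p there: w0:T. ✓
Satisfying worlds: {w0, w1, w3, w4, w5}.
So [][]p fails at the other 1 world.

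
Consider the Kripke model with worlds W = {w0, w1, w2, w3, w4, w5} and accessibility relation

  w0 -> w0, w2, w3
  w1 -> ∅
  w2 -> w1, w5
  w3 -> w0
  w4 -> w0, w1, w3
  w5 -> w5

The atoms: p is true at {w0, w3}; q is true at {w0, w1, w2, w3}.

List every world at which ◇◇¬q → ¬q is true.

w0: ◇◇¬q is T, ¬q is F. ✗
w1: ◇◇¬q is F, ¬q is F. ✓
w2: ◇◇¬q is T, ¬q is F. ✗
w3: ◇◇¬q is F, ¬q is F. ✓
w4: ◇◇¬q is F, ¬q is T. ✓
w5: ◇◇¬q is T, ¬q is T. ✓

{w1, w3, w4, w5}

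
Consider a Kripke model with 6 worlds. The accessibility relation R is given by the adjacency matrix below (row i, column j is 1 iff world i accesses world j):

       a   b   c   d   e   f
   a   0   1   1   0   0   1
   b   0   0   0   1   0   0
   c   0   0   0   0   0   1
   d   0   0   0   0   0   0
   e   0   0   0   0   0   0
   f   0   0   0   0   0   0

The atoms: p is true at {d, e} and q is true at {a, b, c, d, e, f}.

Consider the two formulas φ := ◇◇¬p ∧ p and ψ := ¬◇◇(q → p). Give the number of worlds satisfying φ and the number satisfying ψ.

0 and 5

For ◇◇¬p ∧ p:
a: ◇◇¬p is T, p is F. ✗
b: ◇◇¬p is F, p is F. ✗
c: ◇◇¬p is F, p is F. ✗
d: ◇◇¬p is F, p is T. ✗
e: ◇◇¬p is F, p is T. ✗
f: ◇◇¬p is F, p is F. ✗
— 0 worlds.
For ¬◇◇(q → p):
a: ◇◇(q → p) is T. ✗
b: ◇◇(q → p) is F. ✓
c: ◇◇(q → p) is F. ✓
d: ◇◇(q → p) is F. ✓
e: ◇◇(q → p) is F. ✓
f: ◇◇(q → p) is F. ✓
— 5 worlds.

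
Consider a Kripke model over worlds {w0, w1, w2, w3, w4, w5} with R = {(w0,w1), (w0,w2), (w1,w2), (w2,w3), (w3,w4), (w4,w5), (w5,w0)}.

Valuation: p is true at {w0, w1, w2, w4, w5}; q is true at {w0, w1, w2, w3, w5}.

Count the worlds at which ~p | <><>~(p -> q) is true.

w0: ~p is F, <><>~(p -> q) is F. ✗
w1: ~p is F, <><>~(p -> q) is F. ✗
w2: ~p is F, <><>~(p -> q) is T. ✓
w3: ~p is T, <><>~(p -> q) is F. ✓
w4: ~p is F, <><>~(p -> q) is F. ✗
w5: ~p is F, <><>~(p -> q) is F. ✗
Satisfying worlds: {w2, w3}.

2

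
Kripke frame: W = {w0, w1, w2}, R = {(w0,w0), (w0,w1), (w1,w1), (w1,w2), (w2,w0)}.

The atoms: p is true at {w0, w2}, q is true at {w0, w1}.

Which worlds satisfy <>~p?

{w0, w1}

w0: successors {w0, w1}; ~p there: w0:F, w1:T. ✓
w1: successors {w1, w2}; ~p there: w1:T, w2:F. ✓
w2: successors {w0}; ~p there: w0:F. ✗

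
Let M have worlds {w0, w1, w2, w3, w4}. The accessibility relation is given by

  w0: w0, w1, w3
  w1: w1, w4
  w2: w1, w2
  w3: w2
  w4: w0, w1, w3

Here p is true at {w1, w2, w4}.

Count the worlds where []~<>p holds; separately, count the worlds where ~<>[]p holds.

0 and 0

For []~<>p:
w0: successors {w0, w1, w3}; ~<>p there: w0:F, w1:F, w3:F. ✗
w1: successors {w1, w4}; ~<>p there: w1:F, w4:F. ✗
w2: successors {w1, w2}; ~<>p there: w1:F, w2:F. ✗
w3: successors {w2}; ~<>p there: w2:F. ✗
w4: successors {w0, w1, w3}; ~<>p there: w0:F, w1:F, w3:F. ✗
— 0 worlds.
For ~<>[]p:
w0: <>[]p is T. ✗
w1: <>[]p is T. ✗
w2: <>[]p is T. ✗
w3: <>[]p is T. ✗
w4: <>[]p is T. ✗
— 0 worlds.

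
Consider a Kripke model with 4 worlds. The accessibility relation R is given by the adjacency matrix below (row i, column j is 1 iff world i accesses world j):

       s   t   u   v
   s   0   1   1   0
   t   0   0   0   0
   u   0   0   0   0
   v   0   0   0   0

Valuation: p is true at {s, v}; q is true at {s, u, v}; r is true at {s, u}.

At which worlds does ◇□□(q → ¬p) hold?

s: successors {t, u}; □□(q → ¬p) there: t:T, u:T. ✓
t: no successors, so ◇□□(q → ¬p) fails. ✗
u: no successors, so ◇□□(q → ¬p) fails. ✗
v: no successors, so ◇□□(q → ¬p) fails. ✗

{s}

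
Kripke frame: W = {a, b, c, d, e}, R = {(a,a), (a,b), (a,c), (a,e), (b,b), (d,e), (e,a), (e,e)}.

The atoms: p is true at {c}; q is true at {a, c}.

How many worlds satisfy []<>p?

a: successors {a, b, c, e}; <>p there: a:T, b:F, c:F, e:F. ✗
b: successors {b}; <>p there: b:F. ✗
c: no successors, so []<>p holds vacuously. ✓
d: successors {e}; <>p there: e:F. ✗
e: successors {a, e}; <>p there: a:T, e:F. ✗
Satisfying worlds: {c}.

1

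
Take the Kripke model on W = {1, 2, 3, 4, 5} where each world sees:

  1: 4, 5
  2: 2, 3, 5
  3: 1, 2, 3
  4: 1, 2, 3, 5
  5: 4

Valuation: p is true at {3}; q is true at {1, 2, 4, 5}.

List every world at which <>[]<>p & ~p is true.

1: <>[]<>p is T, ~p is T. ✓
2: <>[]<>p is T, ~p is T. ✓
3: <>[]<>p is F, ~p is F. ✗
4: <>[]<>p is T, ~p is T. ✓
5: <>[]<>p is F, ~p is T. ✗

{1, 2, 4}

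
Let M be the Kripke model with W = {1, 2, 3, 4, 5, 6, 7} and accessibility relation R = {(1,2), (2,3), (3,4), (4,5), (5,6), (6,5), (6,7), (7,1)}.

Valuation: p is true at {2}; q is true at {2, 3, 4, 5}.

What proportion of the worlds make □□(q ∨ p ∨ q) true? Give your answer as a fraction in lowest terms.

1: successors {2}; □(q ∨ p ∨ q) there: 2:T. ✓
2: successors {3}; □(q ∨ p ∨ q) there: 3:T. ✓
3: successors {4}; □(q ∨ p ∨ q) there: 4:T. ✓
4: successors {5}; □(q ∨ p ∨ q) there: 5:F. ✗
5: successors {6}; □(q ∨ p ∨ q) there: 6:F. ✗
6: successors {5, 7}; □(q ∨ p ∨ q) there: 5:F, 7:F. ✗
7: successors {1}; □(q ∨ p ∨ q) there: 1:T. ✓
That's 4 of 7 worlds, so 4/7.

4/7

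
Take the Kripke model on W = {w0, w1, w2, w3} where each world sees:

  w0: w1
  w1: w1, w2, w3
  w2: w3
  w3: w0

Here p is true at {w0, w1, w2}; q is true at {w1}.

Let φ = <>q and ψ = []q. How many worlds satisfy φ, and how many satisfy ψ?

2 and 1

For <>q:
w0: successors {w1}; q there: w1:T. ✓
w1: successors {w1, w2, w3}; q there: w1:T, w2:F, w3:F. ✓
w2: successors {w3}; q there: w3:F. ✗
w3: successors {w0}; q there: w0:F. ✗
— 2 worlds.
For []q:
w0: successors {w1}; q there: w1:T. ✓
w1: successors {w1, w2, w3}; q there: w1:T, w2:F, w3:F. ✗
w2: successors {w3}; q there: w3:F. ✗
w3: successors {w0}; q there: w0:F. ✗
— 1 world.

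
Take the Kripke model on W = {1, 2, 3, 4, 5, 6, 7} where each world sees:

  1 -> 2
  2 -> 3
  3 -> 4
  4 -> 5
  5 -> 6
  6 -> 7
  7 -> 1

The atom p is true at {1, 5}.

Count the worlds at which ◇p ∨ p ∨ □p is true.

4

1: ◇p ∨ p is T, □p is F. ✓
2: ◇p ∨ p is F, □p is F. ✗
3: ◇p ∨ p is F, □p is F. ✗
4: ◇p ∨ p is T, □p is T. ✓
5: ◇p ∨ p is T, □p is F. ✓
6: ◇p ∨ p is F, □p is F. ✗
7: ◇p ∨ p is T, □p is T. ✓
Satisfying worlds: {1, 4, 5, 7}.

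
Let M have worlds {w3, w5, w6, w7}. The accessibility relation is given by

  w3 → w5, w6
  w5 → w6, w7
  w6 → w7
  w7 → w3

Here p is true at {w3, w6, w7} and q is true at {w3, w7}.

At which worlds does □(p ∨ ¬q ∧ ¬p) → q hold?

w3: □(p ∨ ¬q ∧ ¬p) is T, q is T. ✓
w5: □(p ∨ ¬q ∧ ¬p) is T, q is F. ✗
w6: □(p ∨ ¬q ∧ ¬p) is T, q is F. ✗
w7: □(p ∨ ¬q ∧ ¬p) is T, q is T. ✓

{w3, w7}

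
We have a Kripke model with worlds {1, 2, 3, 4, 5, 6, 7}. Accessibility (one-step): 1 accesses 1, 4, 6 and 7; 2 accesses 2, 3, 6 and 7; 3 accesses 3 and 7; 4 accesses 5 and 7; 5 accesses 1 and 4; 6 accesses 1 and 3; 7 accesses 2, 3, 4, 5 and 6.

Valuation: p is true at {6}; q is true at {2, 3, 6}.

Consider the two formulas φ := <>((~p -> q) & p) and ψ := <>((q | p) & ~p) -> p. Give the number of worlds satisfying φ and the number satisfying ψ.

3 and 4

For <>((~p -> q) & p):
1: successors {1, 4, 6, 7}; (~p -> q) & p there: 1:F, 4:F, 6:T, 7:F. ✓
2: successors {2, 3, 6, 7}; (~p -> q) & p there: 2:F, 3:F, 6:T, 7:F. ✓
3: successors {3, 7}; (~p -> q) & p there: 3:F, 7:F. ✗
4: successors {5, 7}; (~p -> q) & p there: 5:F, 7:F. ✗
5: successors {1, 4}; (~p -> q) & p there: 1:F, 4:F. ✗
6: successors {1, 3}; (~p -> q) & p there: 1:F, 3:F. ✗
7: successors {2, 3, 4, 5, 6}; (~p -> q) & p there: 2:F, 3:F, 4:F, 5:F, 6:T. ✓
— 3 worlds.
For <>((q | p) & ~p) -> p:
1: <>((q | p) & ~p) is F, p is F. ✓
2: <>((q | p) & ~p) is T, p is F. ✗
3: <>((q | p) & ~p) is T, p is F. ✗
4: <>((q | p) & ~p) is F, p is F. ✓
5: <>((q | p) & ~p) is F, p is F. ✓
6: <>((q | p) & ~p) is T, p is T. ✓
7: <>((q | p) & ~p) is T, p is F. ✗
— 4 worlds.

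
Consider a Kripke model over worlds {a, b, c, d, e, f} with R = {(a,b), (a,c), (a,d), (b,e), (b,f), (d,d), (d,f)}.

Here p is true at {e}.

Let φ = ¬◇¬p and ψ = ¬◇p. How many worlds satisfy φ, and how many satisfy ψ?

3 and 5

For ¬◇¬p:
a: ◇¬p is T. ✗
b: ◇¬p is T. ✗
c: ◇¬p is F. ✓
d: ◇¬p is T. ✗
e: ◇¬p is F. ✓
f: ◇¬p is F. ✓
— 3 worlds.
For ¬◇p:
a: ◇p is F. ✓
b: ◇p is T. ✗
c: ◇p is F. ✓
d: ◇p is F. ✓
e: ◇p is F. ✓
f: ◇p is F. ✓
— 5 worlds.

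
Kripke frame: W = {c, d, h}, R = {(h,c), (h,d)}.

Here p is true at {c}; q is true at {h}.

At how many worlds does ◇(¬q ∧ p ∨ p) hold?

1

c: no successors, so ◇(¬q ∧ p ∨ p) fails. ✗
d: no successors, so ◇(¬q ∧ p ∨ p) fails. ✗
h: successors {c, d}; ¬q ∧ p ∨ p there: c:T, d:F. ✓
Satisfying worlds: {h}.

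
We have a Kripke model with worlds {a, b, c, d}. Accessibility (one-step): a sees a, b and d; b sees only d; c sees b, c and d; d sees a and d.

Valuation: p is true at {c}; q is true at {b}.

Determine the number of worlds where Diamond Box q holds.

a: successors {a, b, d}; Box q there: a:F, b:F, d:F. ✗
b: successors {d}; Box q there: d:F. ✗
c: successors {b, c, d}; Box q there: b:F, c:F, d:F. ✗
d: successors {a, d}; Box q there: a:F, d:F. ✗
Satisfying worlds: ∅.

0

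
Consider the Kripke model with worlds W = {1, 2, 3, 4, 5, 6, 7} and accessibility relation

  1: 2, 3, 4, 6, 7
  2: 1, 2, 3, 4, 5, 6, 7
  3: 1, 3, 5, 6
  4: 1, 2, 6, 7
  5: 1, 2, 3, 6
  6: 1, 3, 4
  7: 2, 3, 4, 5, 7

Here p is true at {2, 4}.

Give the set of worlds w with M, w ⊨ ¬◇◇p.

1: ◇◇p is T. ✗
2: ◇◇p is T. ✗
3: ◇◇p is T. ✗
4: ◇◇p is T. ✗
5: ◇◇p is T. ✗
6: ◇◇p is T. ✗
7: ◇◇p is T. ✗

∅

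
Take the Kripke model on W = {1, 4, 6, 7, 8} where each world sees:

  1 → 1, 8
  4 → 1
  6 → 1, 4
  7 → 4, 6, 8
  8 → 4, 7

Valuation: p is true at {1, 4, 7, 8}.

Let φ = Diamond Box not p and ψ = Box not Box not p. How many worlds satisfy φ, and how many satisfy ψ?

For Diamond Box not p:
1: successors {1, 8}; Box not p there: 1:F, 8:F. ✗
4: successors {1}; Box not p there: 1:F. ✗
6: successors {1, 4}; Box not p there: 1:F, 4:F. ✗
7: successors {4, 6, 8}; Box not p there: 4:F, 6:F, 8:F. ✗
8: successors {4, 7}; Box not p there: 4:F, 7:F. ✗
— 0 worlds.
For Box not Box not p:
1: successors {1, 8}; not Box not p there: 1:T, 8:T. ✓
4: successors {1}; not Box not p there: 1:T. ✓
6: successors {1, 4}; not Box not p there: 1:T, 4:T. ✓
7: successors {4, 6, 8}; not Box not p there: 4:T, 6:T, 8:T. ✓
8: successors {4, 7}; not Box not p there: 4:T, 7:T. ✓
— 5 worlds.

0 and 5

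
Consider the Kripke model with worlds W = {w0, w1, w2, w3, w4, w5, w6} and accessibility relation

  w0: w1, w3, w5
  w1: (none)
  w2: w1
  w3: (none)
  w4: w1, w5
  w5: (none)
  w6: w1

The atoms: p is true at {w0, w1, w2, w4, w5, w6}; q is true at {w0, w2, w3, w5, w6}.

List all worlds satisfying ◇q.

{w0, w4}

w0: successors {w1, w3, w5}; q there: w1:F, w3:T, w5:T. ✓
w1: no successors, so ◇q fails. ✗
w2: successors {w1}; q there: w1:F. ✗
w3: no successors, so ◇q fails. ✗
w4: successors {w1, w5}; q there: w1:F, w5:T. ✓
w5: no successors, so ◇q fails. ✗
w6: successors {w1}; q there: w1:F. ✗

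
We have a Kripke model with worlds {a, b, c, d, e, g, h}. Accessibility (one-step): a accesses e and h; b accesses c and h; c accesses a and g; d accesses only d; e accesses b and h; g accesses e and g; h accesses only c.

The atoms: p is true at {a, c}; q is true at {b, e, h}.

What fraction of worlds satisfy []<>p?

3/7

a: successors {e, h}; <>p there: e:F, h:T. ✗
b: successors {c, h}; <>p there: c:T, h:T. ✓
c: successors {a, g}; <>p there: a:F, g:F. ✗
d: successors {d}; <>p there: d:F. ✗
e: successors {b, h}; <>p there: b:T, h:T. ✓
g: successors {e, g}; <>p there: e:F, g:F. ✗
h: successors {c}; <>p there: c:T. ✓
That's 3 of 7 worlds, so 3/7.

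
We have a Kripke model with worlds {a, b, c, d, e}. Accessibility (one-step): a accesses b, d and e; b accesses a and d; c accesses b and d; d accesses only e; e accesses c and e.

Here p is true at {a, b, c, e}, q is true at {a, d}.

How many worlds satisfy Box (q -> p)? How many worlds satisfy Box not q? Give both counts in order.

For Box (q -> p):
a: successors {b, d, e}; q -> p there: b:T, d:F, e:T. ✗
b: successors {a, d}; q -> p there: a:T, d:F. ✗
c: successors {b, d}; q -> p there: b:T, d:F. ✗
d: successors {e}; q -> p there: e:T. ✓
e: successors {c, e}; q -> p there: c:T, e:T. ✓
— 2 worlds.
For Box not q:
a: successors {b, d, e}; not q there: b:T, d:F, e:T. ✗
b: successors {a, d}; not q there: a:F, d:F. ✗
c: successors {b, d}; not q there: b:T, d:F. ✗
d: successors {e}; not q there: e:T. ✓
e: successors {c, e}; not q there: c:T, e:T. ✓
— 2 worlds.

2 and 2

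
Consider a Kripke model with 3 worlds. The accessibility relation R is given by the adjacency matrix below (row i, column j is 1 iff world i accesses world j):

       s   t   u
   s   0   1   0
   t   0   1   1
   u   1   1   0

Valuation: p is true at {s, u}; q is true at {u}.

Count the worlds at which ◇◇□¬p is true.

s: successors {t}; ◇□¬p there: t:F. ✗
t: successors {t, u}; ◇□¬p there: t:F, u:T. ✓
u: successors {s, t}; ◇□¬p there: s:F, t:F. ✗
Satisfying worlds: {t}.

1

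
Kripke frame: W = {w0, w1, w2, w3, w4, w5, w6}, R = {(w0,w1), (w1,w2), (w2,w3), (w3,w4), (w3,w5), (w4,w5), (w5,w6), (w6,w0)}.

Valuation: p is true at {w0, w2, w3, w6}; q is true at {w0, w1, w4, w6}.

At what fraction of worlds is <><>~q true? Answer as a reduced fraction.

4/7

w0: successors {w1}; <>~q there: w1:T. ✓
w1: successors {w2}; <>~q there: w2:T. ✓
w2: successors {w3}; <>~q there: w3:T. ✓
w3: successors {w4, w5}; <>~q there: w4:T, w5:F. ✓
w4: successors {w5}; <>~q there: w5:F. ✗
w5: successors {w6}; <>~q there: w6:F. ✗
w6: successors {w0}; <>~q there: w0:F. ✗
That's 4 of 7 worlds, so 4/7.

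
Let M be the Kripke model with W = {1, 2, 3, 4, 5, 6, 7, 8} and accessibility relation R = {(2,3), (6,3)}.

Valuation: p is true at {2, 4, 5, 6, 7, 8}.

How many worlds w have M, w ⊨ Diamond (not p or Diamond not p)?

1: no successors, so Diamond (not p or Diamond not p) fails. ✗
2: successors {3}; not p or Diamond not p there: 3:T. ✓
3: no successors, so Diamond (not p or Diamond not p) fails. ✗
4: no successors, so Diamond (not p or Diamond not p) fails. ✗
5: no successors, so Diamond (not p or Diamond not p) fails. ✗
6: successors {3}; not p or Diamond not p there: 3:T. ✓
7: no successors, so Diamond (not p or Diamond not p) fails. ✗
8: no successors, so Diamond (not p or Diamond not p) fails. ✗
Satisfying worlds: {2, 6}.

2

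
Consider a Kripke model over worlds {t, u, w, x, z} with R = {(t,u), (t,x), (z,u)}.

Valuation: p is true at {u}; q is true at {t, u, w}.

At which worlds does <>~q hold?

{t}

t: successors {u, x}; ~q there: u:F, x:T. ✓
u: no successors, so <>~q fails. ✗
w: no successors, so <>~q fails. ✗
x: no successors, so <>~q fails. ✗
z: successors {u}; ~q there: u:F. ✗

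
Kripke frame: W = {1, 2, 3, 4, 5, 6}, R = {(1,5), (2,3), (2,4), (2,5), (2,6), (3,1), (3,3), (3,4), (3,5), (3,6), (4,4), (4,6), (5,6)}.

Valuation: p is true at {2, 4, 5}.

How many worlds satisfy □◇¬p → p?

4

1: □◇¬p is T, p is F. ✗
2: □◇¬p is F, p is T. ✓
3: □◇¬p is F, p is F. ✓
4: □◇¬p is F, p is T. ✓
5: □◇¬p is F, p is T. ✓
6: □◇¬p is T, p is F. ✗
Satisfying worlds: {2, 3, 4, 5}.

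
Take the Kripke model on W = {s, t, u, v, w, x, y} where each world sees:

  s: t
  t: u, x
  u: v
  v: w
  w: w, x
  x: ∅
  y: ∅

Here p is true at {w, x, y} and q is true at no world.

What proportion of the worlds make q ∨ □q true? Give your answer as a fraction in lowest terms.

2/7

s: q is F, □q is F. ✗
t: q is F, □q is F. ✗
u: q is F, □q is F. ✗
v: q is F, □q is F. ✗
w: q is F, □q is F. ✗
x: q is F, □q is T. ✓
y: q is F, □q is T. ✓
That's 2 of 7 worlds, so 2/7.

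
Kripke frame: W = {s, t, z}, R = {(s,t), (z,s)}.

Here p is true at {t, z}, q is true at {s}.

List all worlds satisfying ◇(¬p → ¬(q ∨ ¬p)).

s: successors {t}; ¬p → ¬(q ∨ ¬p) there: t:T. ✓
t: no successors, so ◇(¬p → ¬(q ∨ ¬p)) fails. ✗
z: successors {s}; ¬p → ¬(q ∨ ¬p) there: s:F. ✗

{s}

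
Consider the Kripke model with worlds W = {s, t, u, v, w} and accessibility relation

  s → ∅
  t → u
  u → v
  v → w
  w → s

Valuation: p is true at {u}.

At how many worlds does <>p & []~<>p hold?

1

s: <>p is F, []~<>p is T. ✗
t: <>p is T, []~<>p is T. ✓
u: <>p is F, []~<>p is T. ✗
v: <>p is F, []~<>p is T. ✗
w: <>p is F, []~<>p is T. ✗
Satisfying worlds: {t}.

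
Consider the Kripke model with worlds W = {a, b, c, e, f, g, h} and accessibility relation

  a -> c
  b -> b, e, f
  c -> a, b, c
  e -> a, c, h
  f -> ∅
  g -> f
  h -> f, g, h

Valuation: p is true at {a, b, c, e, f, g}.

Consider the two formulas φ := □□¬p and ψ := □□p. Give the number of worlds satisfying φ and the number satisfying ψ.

For □□¬p:
a: successors {c}; □¬p there: c:F. ✗
b: successors {b, e, f}; □¬p there: b:F, e:F, f:T. ✗
c: successors {a, b, c}; □¬p there: a:F, b:F, c:F. ✗
e: successors {a, c, h}; □¬p there: a:F, c:F, h:F. ✗
f: no successors, so □□¬p holds vacuously. ✓
g: successors {f}; □¬p there: f:T. ✓
h: successors {f, g, h}; □¬p there: f:T, g:F, h:F. ✗
— 2 worlds.
For □□p:
a: successors {c}; □p there: c:T. ✓
b: successors {b, e, f}; □p there: b:T, e:F, f:T. ✗
c: successors {a, b, c}; □p there: a:T, b:T, c:T. ✓
e: successors {a, c, h}; □p there: a:T, c:T, h:F. ✗
f: no successors, so □□p holds vacuously. ✓
g: successors {f}; □p there: f:T. ✓
h: successors {f, g, h}; □p there: f:T, g:T, h:F. ✗
— 4 worlds.

2 and 4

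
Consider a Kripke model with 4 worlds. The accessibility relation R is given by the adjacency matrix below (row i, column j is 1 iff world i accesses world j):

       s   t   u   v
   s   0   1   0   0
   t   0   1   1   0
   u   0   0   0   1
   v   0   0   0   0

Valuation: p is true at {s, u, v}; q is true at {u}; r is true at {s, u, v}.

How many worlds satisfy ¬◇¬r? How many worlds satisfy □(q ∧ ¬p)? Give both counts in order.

2 and 1

For ¬◇¬r:
s: ◇¬r is T. ✗
t: ◇¬r is T. ✗
u: ◇¬r is F. ✓
v: ◇¬r is F. ✓
— 2 worlds.
For □(q ∧ ¬p):
s: successors {t}; q ∧ ¬p there: t:F. ✗
t: successors {t, u}; q ∧ ¬p there: t:F, u:F. ✗
u: successors {v}; q ∧ ¬p there: v:F. ✗
v: no successors, so □(q ∧ ¬p) holds vacuously. ✓
— 1 world.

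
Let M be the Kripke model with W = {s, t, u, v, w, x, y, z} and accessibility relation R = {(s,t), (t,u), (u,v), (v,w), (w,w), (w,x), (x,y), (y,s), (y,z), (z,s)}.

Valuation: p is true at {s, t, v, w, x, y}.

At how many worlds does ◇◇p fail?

1

s: successors {t}; ◇p there: t:F. ✗
t: successors {u}; ◇p there: u:T. ✓
u: successors {v}; ◇p there: v:T. ✓
v: successors {w}; ◇p there: w:T. ✓
w: successors {w, x}; ◇p there: w:T, x:T. ✓
x: successors {y}; ◇p there: y:T. ✓
y: successors {s, z}; ◇p there: s:T, z:T. ✓
z: successors {s}; ◇p there: s:T. ✓
Satisfying worlds: {t, u, v, w, x, y, z}.
So ◇◇p fails at the other 1 world.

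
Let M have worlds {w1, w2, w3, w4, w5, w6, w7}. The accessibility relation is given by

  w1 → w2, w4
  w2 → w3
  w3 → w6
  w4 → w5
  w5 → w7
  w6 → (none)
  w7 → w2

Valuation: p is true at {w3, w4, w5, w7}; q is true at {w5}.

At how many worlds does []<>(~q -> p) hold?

4

w1: successors {w2, w4}; <>(~q -> p) there: w2:T, w4:T. ✓
w2: successors {w3}; <>(~q -> p) there: w3:F. ✗
w3: successors {w6}; <>(~q -> p) there: w6:F. ✗
w4: successors {w5}; <>(~q -> p) there: w5:T. ✓
w5: successors {w7}; <>(~q -> p) there: w7:F. ✗
w6: no successors, so []<>(~q -> p) holds vacuously. ✓
w7: successors {w2}; <>(~q -> p) there: w2:T. ✓
Satisfying worlds: {w1, w4, w6, w7}.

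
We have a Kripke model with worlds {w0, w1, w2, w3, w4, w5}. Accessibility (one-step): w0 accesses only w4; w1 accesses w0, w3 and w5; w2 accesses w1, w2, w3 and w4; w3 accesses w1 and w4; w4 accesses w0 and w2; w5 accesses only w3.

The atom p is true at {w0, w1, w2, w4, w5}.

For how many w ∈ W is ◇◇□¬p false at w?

4

w0: successors {w4}; ◇□¬p there: w4:F. ✗
w1: successors {w0, w3, w5}; ◇□¬p there: w0:F, w3:F, w5:F. ✗
w2: successors {w1, w2, w3, w4}; ◇□¬p there: w1:T, w2:F, w3:F, w4:F. ✓
w3: successors {w1, w4}; ◇□¬p there: w1:T, w4:F. ✓
w4: successors {w0, w2}; ◇□¬p there: w0:F, w2:F. ✗
w5: successors {w3}; ◇□¬p there: w3:F. ✗
Satisfying worlds: {w2, w3}.
So ◇◇□¬p fails at the other 4 worlds.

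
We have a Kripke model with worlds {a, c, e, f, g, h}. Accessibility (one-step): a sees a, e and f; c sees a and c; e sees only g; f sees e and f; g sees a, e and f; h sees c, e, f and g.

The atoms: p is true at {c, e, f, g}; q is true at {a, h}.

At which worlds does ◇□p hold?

a: successors {a, e, f}; □p there: a:F, e:T, f:T. ✓
c: successors {a, c}; □p there: a:F, c:F. ✗
e: successors {g}; □p there: g:F. ✗
f: successors {e, f}; □p there: e:T, f:T. ✓
g: successors {a, e, f}; □p there: a:F, e:T, f:T. ✓
h: successors {c, e, f, g}; □p there: c:F, e:T, f:T, g:F. ✓

{a, f, g, h}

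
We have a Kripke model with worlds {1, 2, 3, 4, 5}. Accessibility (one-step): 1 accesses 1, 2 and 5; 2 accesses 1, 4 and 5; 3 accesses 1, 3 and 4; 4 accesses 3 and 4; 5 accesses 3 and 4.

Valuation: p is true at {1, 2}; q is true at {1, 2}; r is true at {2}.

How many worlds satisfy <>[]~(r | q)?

1: successors {1, 2, 5}; []~(r | q) there: 1:F, 2:F, 5:T. ✓
2: successors {1, 4, 5}; []~(r | q) there: 1:F, 4:T, 5:T. ✓
3: successors {1, 3, 4}; []~(r | q) there: 1:F, 3:F, 4:T. ✓
4: successors {3, 4}; []~(r | q) there: 3:F, 4:T. ✓
5: successors {3, 4}; []~(r | q) there: 3:F, 4:T. ✓
Satisfying worlds: {1, 2, 3, 4, 5}.

5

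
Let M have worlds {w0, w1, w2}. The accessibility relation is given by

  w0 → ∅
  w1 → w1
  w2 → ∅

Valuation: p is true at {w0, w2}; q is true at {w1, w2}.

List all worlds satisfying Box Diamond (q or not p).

w0: no successors, so Box Diamond (q or not p) holds vacuously. ✓
w1: successors {w1}; Diamond (q or not p) there: w1:T. ✓
w2: no successors, so Box Diamond (q or not p) holds vacuously. ✓

{w0, w1, w2}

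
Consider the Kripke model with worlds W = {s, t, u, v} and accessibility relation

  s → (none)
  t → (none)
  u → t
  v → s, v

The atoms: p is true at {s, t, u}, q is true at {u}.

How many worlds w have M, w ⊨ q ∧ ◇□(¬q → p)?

s: q is F, ◇□(¬q → p) is F. ✗
t: q is F, ◇□(¬q → p) is F. ✗
u: q is T, ◇□(¬q → p) is T. ✓
v: q is F, ◇□(¬q → p) is T. ✗
Satisfying worlds: {u}.

1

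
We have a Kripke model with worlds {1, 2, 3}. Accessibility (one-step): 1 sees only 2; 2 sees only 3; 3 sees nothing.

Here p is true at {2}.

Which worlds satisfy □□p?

1: successors {2}; □p there: 2:F. ✗
2: successors {3}; □p there: 3:T. ✓
3: no successors, so □□p holds vacuously. ✓

{2, 3}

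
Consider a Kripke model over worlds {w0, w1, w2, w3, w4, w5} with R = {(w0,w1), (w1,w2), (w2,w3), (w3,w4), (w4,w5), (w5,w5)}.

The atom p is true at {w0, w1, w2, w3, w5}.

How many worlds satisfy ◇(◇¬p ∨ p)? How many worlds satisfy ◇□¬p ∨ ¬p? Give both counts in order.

For ◇(◇¬p ∨ p):
w0: successors {w1}; ◇¬p ∨ p there: w1:T. ✓
w1: successors {w2}; ◇¬p ∨ p there: w2:T. ✓
w2: successors {w3}; ◇¬p ∨ p there: w3:T. ✓
w3: successors {w4}; ◇¬p ∨ p there: w4:F. ✗
w4: successors {w5}; ◇¬p ∨ p there: w5:T. ✓
w5: successors {w5}; ◇¬p ∨ p there: w5:T. ✓
— 5 worlds.
For ◇□¬p ∨ ¬p:
w0: ◇□¬p is F, ¬p is F. ✗
w1: ◇□¬p is F, ¬p is F. ✗
w2: ◇□¬p is T, ¬p is F. ✓
w3: ◇□¬p is F, ¬p is F. ✗
w4: ◇□¬p is F, ¬p is T. ✓
w5: ◇□¬p is F, ¬p is F. ✗
— 2 worlds.

5 and 2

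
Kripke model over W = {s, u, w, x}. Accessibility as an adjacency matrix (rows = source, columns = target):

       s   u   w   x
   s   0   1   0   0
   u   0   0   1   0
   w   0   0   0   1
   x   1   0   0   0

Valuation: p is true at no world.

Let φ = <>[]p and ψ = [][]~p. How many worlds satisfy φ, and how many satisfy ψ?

For <>[]p:
s: successors {u}; []p there: u:F. ✗
u: successors {w}; []p there: w:F. ✗
w: successors {x}; []p there: x:F. ✗
x: successors {s}; []p there: s:F. ✗
— 0 worlds.
For [][]~p:
s: successors {u}; []~p there: u:T. ✓
u: successors {w}; []~p there: w:T. ✓
w: successors {x}; []~p there: x:T. ✓
x: successors {s}; []~p there: s:T. ✓
— 4 worlds.

0 and 4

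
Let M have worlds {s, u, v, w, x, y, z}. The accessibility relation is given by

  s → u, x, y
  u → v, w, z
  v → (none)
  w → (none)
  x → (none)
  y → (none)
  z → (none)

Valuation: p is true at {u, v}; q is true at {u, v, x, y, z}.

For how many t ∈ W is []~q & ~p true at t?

4

s: []~q is F, ~p is T. ✗
u: []~q is F, ~p is F. ✗
v: []~q is T, ~p is F. ✗
w: []~q is T, ~p is T. ✓
x: []~q is T, ~p is T. ✓
y: []~q is T, ~p is T. ✓
z: []~q is T, ~p is T. ✓
Satisfying worlds: {w, x, y, z}.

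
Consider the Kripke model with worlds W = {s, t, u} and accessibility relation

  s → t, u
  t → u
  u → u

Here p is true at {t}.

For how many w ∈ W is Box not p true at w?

s: successors {t, u}; not p there: t:F, u:T. ✗
t: successors {u}; not p there: u:T. ✓
u: successors {u}; not p there: u:T. ✓
Satisfying worlds: {t, u}.

2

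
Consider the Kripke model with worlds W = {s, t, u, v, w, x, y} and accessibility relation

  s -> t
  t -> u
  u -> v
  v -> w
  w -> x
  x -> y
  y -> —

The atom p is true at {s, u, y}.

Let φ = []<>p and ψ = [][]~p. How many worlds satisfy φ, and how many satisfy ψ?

For []<>p:
s: successors {t}; <>p there: t:T. ✓
t: successors {u}; <>p there: u:F. ✗
u: successors {v}; <>p there: v:F. ✗
v: successors {w}; <>p there: w:F. ✗
w: successors {x}; <>p there: x:T. ✓
x: successors {y}; <>p there: y:F. ✗
y: no successors, so []<>p holds vacuously. ✓
— 3 worlds.
For [][]~p:
s: successors {t}; []~p there: t:F. ✗
t: successors {u}; []~p there: u:T. ✓
u: successors {v}; []~p there: v:T. ✓
v: successors {w}; []~p there: w:T. ✓
w: successors {x}; []~p there: x:F. ✗
x: successors {y}; []~p there: y:T. ✓
y: no successors, so [][]~p holds vacuously. ✓
— 5 worlds.

3 and 5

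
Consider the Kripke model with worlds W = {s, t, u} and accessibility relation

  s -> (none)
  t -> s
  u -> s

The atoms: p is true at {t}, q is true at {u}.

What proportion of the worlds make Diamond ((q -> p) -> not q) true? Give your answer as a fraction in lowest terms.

2/3

s: no successors, so Diamond ((q -> p) -> not q) fails. ✗
t: successors {s}; (q -> p) -> not q there: s:T. ✓
u: successors {s}; (q -> p) -> not q there: s:T. ✓
That's 2 of 3 worlds, so 2/3.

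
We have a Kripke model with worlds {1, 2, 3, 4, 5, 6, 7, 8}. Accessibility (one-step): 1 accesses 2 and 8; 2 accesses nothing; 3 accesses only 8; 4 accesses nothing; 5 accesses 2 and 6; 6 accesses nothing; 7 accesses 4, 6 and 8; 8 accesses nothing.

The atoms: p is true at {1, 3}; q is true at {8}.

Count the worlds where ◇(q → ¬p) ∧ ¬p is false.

1: ◇(q → ¬p) is T, ¬p is F. ✗
2: ◇(q → ¬p) is F, ¬p is T. ✗
3: ◇(q → ¬p) is T, ¬p is F. ✗
4: ◇(q → ¬p) is F, ¬p is T. ✗
5: ◇(q → ¬p) is T, ¬p is T. ✓
6: ◇(q → ¬p) is F, ¬p is T. ✗
7: ◇(q → ¬p) is T, ¬p is T. ✓
8: ◇(q → ¬p) is F, ¬p is T. ✗
Satisfying worlds: {5, 7}.
So ◇(q → ¬p) ∧ ¬p fails at the other 6 worlds.

6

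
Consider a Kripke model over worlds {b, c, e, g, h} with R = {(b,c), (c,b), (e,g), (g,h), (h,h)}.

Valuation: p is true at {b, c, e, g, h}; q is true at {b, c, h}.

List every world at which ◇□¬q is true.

b: successors {c}; □¬q there: c:F. ✗
c: successors {b}; □¬q there: b:F. ✗
e: successors {g}; □¬q there: g:F. ✗
g: successors {h}; □¬q there: h:F. ✗
h: successors {h}; □¬q there: h:F. ✗

∅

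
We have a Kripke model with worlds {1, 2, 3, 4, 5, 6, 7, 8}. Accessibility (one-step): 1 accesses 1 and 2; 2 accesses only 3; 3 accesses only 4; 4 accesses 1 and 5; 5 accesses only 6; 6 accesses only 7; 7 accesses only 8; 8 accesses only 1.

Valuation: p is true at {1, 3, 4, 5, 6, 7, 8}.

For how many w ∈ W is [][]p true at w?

5

1: successors {1, 2}; []p there: 1:F, 2:T. ✗
2: successors {3}; []p there: 3:T. ✓
3: successors {4}; []p there: 4:T. ✓
4: successors {1, 5}; []p there: 1:F, 5:T. ✗
5: successors {6}; []p there: 6:T. ✓
6: successors {7}; []p there: 7:T. ✓
7: successors {8}; []p there: 8:T. ✓
8: successors {1}; []p there: 1:F. ✗
Satisfying worlds: {2, 3, 5, 6, 7}.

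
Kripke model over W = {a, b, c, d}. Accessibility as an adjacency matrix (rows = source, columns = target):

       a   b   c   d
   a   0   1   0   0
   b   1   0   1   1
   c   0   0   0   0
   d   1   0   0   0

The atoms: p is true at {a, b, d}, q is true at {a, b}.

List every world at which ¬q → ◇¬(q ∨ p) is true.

a: ¬q is F, ◇¬(q ∨ p) is F. ✓
b: ¬q is F, ◇¬(q ∨ p) is T. ✓
c: ¬q is T, ◇¬(q ∨ p) is F. ✗
d: ¬q is T, ◇¬(q ∨ p) is F. ✗

{a, b}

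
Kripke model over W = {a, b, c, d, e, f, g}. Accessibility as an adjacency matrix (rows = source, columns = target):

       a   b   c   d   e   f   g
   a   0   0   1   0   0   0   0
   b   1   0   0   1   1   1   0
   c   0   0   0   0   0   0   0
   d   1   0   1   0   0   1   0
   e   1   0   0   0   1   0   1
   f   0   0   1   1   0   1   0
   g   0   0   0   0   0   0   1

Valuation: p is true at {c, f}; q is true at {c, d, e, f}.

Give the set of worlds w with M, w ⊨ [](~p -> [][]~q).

{a, c, d, g}

a: successors {c}; ~p -> [][]~q there: c:T. ✓
b: successors {a, d, e, f}; ~p -> [][]~q there: a:T, d:F, e:F, f:T. ✗
c: no successors, so [](~p -> [][]~q) holds vacuously. ✓
d: successors {a, c, f}; ~p -> [][]~q there: a:T, c:T, f:T. ✓
e: successors {a, e, g}; ~p -> [][]~q there: a:T, e:F, g:T. ✗
f: successors {c, d, f}; ~p -> [][]~q there: c:T, d:F, f:T. ✗
g: successors {g}; ~p -> [][]~q there: g:T. ✓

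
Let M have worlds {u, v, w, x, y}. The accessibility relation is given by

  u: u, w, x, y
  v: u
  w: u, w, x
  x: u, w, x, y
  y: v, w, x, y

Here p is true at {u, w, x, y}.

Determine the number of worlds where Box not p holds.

u: successors {u, w, x, y}; not p there: u:F, w:F, x:F, y:F. ✗
v: successors {u}; not p there: u:F. ✗
w: successors {u, w, x}; not p there: u:F, w:F, x:F. ✗
x: successors {u, w, x, y}; not p there: u:F, w:F, x:F, y:F. ✗
y: successors {v, w, x, y}; not p there: v:T, w:F, x:F, y:F. ✗
Satisfying worlds: ∅.

0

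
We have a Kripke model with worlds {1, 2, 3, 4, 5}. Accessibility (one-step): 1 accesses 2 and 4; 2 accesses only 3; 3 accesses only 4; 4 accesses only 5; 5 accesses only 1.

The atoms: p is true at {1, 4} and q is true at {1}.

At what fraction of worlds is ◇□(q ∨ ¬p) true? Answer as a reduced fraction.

3/5

1: successors {2, 4}; □(q ∨ ¬p) there: 2:T, 4:T. ✓
2: successors {3}; □(q ∨ ¬p) there: 3:F. ✗
3: successors {4}; □(q ∨ ¬p) there: 4:T. ✓
4: successors {5}; □(q ∨ ¬p) there: 5:T. ✓
5: successors {1}; □(q ∨ ¬p) there: 1:F. ✗
That's 3 of 5 worlds, so 3/5.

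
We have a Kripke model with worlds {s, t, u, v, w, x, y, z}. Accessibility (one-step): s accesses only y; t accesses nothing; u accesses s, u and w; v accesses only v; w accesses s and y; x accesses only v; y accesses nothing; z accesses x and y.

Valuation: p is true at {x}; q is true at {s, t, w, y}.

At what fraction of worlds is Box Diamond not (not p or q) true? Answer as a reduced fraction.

1/4

s: successors {y}; Diamond not (not p or q) there: y:F. ✗
t: no successors, so Box Diamond not (not p or q) holds vacuously. ✓
u: successors {s, u, w}; Diamond not (not p or q) there: s:F, u:F, w:F. ✗
v: successors {v}; Diamond not (not p or q) there: v:F. ✗
w: successors {s, y}; Diamond not (not p or q) there: s:F, y:F. ✗
x: successors {v}; Diamond not (not p or q) there: v:F. ✗
y: no successors, so Box Diamond not (not p or q) holds vacuously. ✓
z: successors {x, y}; Diamond not (not p or q) there: x:F, y:F. ✗
That's 2 of 8 worlds, so 2/8 = 1/4.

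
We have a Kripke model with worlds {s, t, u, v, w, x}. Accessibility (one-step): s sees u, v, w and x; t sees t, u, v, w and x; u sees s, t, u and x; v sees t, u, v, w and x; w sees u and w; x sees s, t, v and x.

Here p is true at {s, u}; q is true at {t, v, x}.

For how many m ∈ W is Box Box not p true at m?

s: successors {u, v, w, x}; Box not p there: u:F, v:F, w:F, x:F. ✗
t: successors {t, u, v, w, x}; Box not p there: t:F, u:F, v:F, w:F, x:F. ✗
u: successors {s, t, u, x}; Box not p there: s:F, t:F, u:F, x:F. ✗
v: successors {t, u, v, w, x}; Box not p there: t:F, u:F, v:F, w:F, x:F. ✗
w: successors {u, w}; Box not p there: u:F, w:F. ✗
x: successors {s, t, v, x}; Box not p there: s:F, t:F, v:F, x:F. ✗
Satisfying worlds: ∅.

0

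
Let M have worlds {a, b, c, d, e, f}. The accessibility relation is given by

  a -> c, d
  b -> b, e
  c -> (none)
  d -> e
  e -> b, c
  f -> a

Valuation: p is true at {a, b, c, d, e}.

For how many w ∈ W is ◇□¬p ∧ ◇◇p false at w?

a: ◇□¬p is T, ◇◇p is T. ✓
b: ◇□¬p is F, ◇◇p is T. ✗
c: ◇□¬p is F, ◇◇p is F. ✗
d: ◇□¬p is F, ◇◇p is T. ✗
e: ◇□¬p is T, ◇◇p is T. ✓
f: ◇□¬p is F, ◇◇p is T. ✗
Satisfying worlds: {a, e}.
So ◇□¬p ∧ ◇◇p fails at the other 4 worlds.

4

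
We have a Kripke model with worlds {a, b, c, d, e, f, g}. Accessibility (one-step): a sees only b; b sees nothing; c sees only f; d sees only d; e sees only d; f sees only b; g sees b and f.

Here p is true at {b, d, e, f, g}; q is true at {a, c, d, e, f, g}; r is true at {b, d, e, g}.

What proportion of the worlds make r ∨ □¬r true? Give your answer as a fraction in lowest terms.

a: r is F, □¬r is F. ✗
b: r is T, □¬r is T. ✓
c: r is F, □¬r is T. ✓
d: r is T, □¬r is F. ✓
e: r is T, □¬r is F. ✓
f: r is F, □¬r is F. ✗
g: r is T, □¬r is F. ✓
That's 5 of 7 worlds, so 5/7.

5/7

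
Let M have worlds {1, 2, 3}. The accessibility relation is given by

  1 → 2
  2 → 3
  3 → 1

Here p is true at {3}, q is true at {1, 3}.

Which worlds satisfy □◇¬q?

{3}

1: successors {2}; ◇¬q there: 2:F. ✗
2: successors {3}; ◇¬q there: 3:F. ✗
3: successors {1}; ◇¬q there: 1:T. ✓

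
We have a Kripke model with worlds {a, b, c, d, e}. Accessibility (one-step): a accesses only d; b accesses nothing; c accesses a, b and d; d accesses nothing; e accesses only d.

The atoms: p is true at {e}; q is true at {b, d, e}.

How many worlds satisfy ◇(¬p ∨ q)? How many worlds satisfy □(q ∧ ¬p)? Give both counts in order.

3 and 4

For ◇(¬p ∨ q):
a: successors {d}; ¬p ∨ q there: d:T. ✓
b: no successors, so ◇(¬p ∨ q) fails. ✗
c: successors {a, b, d}; ¬p ∨ q there: a:T, b:T, d:T. ✓
d: no successors, so ◇(¬p ∨ q) fails. ✗
e: successors {d}; ¬p ∨ q there: d:T. ✓
— 3 worlds.
For □(q ∧ ¬p):
a: successors {d}; q ∧ ¬p there: d:T. ✓
b: no successors, so □(q ∧ ¬p) holds vacuously. ✓
c: successors {a, b, d}; q ∧ ¬p there: a:F, b:T, d:T. ✗
d: no successors, so □(q ∧ ¬p) holds vacuously. ✓
e: successors {d}; q ∧ ¬p there: d:T. ✓
— 4 worlds.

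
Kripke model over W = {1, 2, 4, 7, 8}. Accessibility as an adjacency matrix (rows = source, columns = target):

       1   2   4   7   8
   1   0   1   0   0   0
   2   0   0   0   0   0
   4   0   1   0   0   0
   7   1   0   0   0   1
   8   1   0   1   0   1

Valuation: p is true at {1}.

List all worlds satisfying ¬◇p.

{1, 2, 4}

1: ◇p is F. ✓
2: ◇p is F. ✓
4: ◇p is F. ✓
7: ◇p is T. ✗
8: ◇p is T. ✗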